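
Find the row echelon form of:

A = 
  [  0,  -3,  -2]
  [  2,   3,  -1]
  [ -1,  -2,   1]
Row operations:
Swap R1 ↔ R2
R3 → R3 + (1/2)·R1
R3 → R3 - (1/6)·R2

Resulting echelon form:
REF = 
  [  2,   3,  -1]
  [  0,  -3,  -2]
  [  0,   0, 5/6]

Rank = 3 (number of non-zero pivot rows).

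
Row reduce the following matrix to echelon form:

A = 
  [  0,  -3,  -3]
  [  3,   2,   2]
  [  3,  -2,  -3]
Row operations:
Swap R1 ↔ R2
R3 → R3 - (1)·R1
R3 → R3 - (4/3)·R2

Resulting echelon form:
REF = 
  [  3,   2,   2]
  [  0,  -3,  -3]
  [  0,   0,  -1]

Rank = 3 (number of non-zero pivot rows).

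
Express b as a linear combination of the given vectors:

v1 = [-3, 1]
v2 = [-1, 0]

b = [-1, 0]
c1 = 0, c2 = 1

b = 0·v1 + 1·v2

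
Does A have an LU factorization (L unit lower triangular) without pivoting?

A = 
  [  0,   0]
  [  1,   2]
No.
A[1,1] = 0 but A[2,1] = 1 ≠ 0. Any LU with L unit lower triangular has (LU)[1,1] = U[1,1] and (LU)[2,1] = L[2,1]·U[1,1]; matching A forces U[1,1] = 0, which then forces (LU)[2,1] = 0 ≠ 1. A row swap (pivoting) is required.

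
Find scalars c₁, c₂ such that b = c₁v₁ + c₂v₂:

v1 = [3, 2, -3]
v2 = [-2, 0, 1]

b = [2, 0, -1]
c1 = 0, c2 = -1

b = 0·v1 + -1·v2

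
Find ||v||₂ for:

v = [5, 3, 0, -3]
6.557

||v||₂ = √((5)² + (3)² + (0)² + (-3)²) = √43 = 6.557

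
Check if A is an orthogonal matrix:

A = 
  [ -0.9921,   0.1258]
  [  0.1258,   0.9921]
Yes

AᵀA = 
  [  1.0001,   0]
  [  0,   1.0001]
≈ I (equal to I up to the 4-dp rounding of the entries)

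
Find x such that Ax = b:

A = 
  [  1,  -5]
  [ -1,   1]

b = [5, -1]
Row reduce the augmented matrix [A|b]:
R2 → R2 + (1)·R1
REF = 
  [  1,  -5,   5]
  [  0,  -4,   4]

Back-substitution:
x₂ = 4 / (-4) = -1
x₁ = (5 - (-5)(-1)) / 1 = 0

x = [0, -1]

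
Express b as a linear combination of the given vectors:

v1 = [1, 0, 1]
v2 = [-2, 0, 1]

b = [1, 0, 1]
c1 = 1, c2 = 0

b = 1·v1 + 0·v2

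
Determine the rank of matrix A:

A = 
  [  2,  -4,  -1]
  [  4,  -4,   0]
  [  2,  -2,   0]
Row reduce:
R2 → R2 - (2)·R1
R3 → R3 - (1)·R1
R3 → R3 - (1/2)·R2
REF = 
  [  2,  -4,  -1]
  [  0,   4,   2]
  [  0,   0,   0]
Pivot columns: 1, 2 → 2 pivots.

rank(A) = 2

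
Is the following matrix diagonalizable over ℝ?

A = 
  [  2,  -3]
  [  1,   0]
No

tr(A) = 2, det(A) = 3
Characteristic polynomial: λ² - tr(A)λ + det(A) = λ² - 2λ + 3
λ² - 2λ + 3 = 0  ⇒  λ = (2 ± √((-2)² - 4·(3)))/2 = (2 ± √(-8))/2
  = 1 + i√2,  1 - i√2
Eigenvalues: 1 + i√2, 1 - i√2  (≈ 1 + 1.414i, 1 - 1.414i)
Has complex eigenvalues (not diagonalizable over ℝ).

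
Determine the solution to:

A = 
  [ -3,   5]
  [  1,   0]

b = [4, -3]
x = [-3, -1]

Row reduce the augmented matrix [A|b]:
R2 → R2 + (1/3)·R1
REF = 
  [  -3,    5,    4]
  [   0,  5/3, -5/3]

Back-substitution:
x₂ = (-5/3) / (5/3) = -1
x₁ = (4 - (5)(-1)) / (-3) = -3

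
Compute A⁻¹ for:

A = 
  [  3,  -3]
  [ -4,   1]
det(A) = (3)(1) - (-3)(-4) = -9
For a 2×2 matrix, A⁻¹ = (1/det(A)) · [[d, -b], [-c, a]]
    = (-1/9) · [[1, 3], [4, 3]]

A⁻¹ = 
  [-1/9, -1/3]
  [-4/9, -1/3]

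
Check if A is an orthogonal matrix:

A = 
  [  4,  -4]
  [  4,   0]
No

AᵀA = 
  [ 32, -16]
  [-16,  16]
≠ I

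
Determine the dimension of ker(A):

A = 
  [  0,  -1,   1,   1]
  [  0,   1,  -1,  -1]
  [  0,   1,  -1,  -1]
nullity(A) = 3

Row reduce:
R2 → R2 + (1)·R1
R3 → R3 + (1)·R1
REF = 
  [  0,  -1,   1,   1]
  [  0,   0,   0,   0]
  [  0,   0,   0,   0]
Pivot columns: 2 → 1 pivot.
rank(A) = 1, so nullity(A) = 4 - 1 = 3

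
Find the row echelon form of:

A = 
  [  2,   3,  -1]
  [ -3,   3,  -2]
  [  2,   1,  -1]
Row operations:
R2 → R2 + (3/2)·R1
R3 → R3 - (1)·R1
R3 → R3 + (4/15)·R2

Resulting echelon form:
REF = 
  [     2,      3,     -1]
  [     0,   15/2,   -7/2]
  [     0,      0, -14/15]

Rank = 3 (number of non-zero pivot rows).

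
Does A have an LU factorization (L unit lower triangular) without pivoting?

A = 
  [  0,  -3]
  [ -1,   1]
No.
A[1,1] = 0 but A[2,1] = -1 ≠ 0. Any LU with L unit lower triangular has (LU)[1,1] = U[1,1] and (LU)[2,1] = L[2,1]·U[1,1]; matching A forces U[1,1] = 0, which then forces (LU)[2,1] = 0 ≠ -1. A row swap (pivoting) is required.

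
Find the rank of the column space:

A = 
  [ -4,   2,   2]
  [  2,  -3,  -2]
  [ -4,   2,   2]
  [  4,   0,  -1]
dim(Col(A)) = 2

Row reduce:
R2 → R2 + (1/2)·R1
R3 → R3 - (1)·R1
R4 → R4 + (1)·R1
R4 → R4 + (1)·R2
REF = 
  [ -4,   2,   2]
  [  0,  -2,  -1]
  [  0,   0,   0]
  [  0,   0,   0]
Pivot columns: 1, 2 → 2 pivots.
dim(Col(A)) = number of pivot columns = 2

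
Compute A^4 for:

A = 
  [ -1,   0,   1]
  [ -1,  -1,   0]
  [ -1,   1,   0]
A² = A·A:
A²[1,1] = (-1)(-1) + (0)(-1) + (1)(-1) = 0
A²[1,2] = (-1)(0) + (0)(-1) + (1)(1) = 1
A²[1,3] = (-1)(1) + (0)(0) + (1)(0) = -1
A²[2,1] = (-1)(-1) + (-1)(-1) + (0)(-1) = 2
A²[2,2] = (-1)(0) + (-1)(-1) + (0)(1) = 1
A²[2,3] = (-1)(1) + (-1)(0) + (0)(0) = -1
A²[3,1] = (-1)(-1) + (1)(-1) + (0)(-1) = 0
A²[3,2] = (-1)(0) + (1)(-1) + (0)(1) = -1
A²[3,3] = (-1)(1) + (1)(0) + (0)(0) = -1
A² = 
  [  0,   1,  -1]
  [  2,   1,  -1]
  [  0,  -1,  -1]

A^3 = A^2·A:
A^3[1,1] = (0)(-1) + (1)(-1) + (-1)(-1) = 0
A^3[1,2] = (0)(0) + (1)(-1) + (-1)(1) = -2
A^3[1,3] = (0)(1) + (1)(0) + (-1)(0) = 0
A^3[2,1] = (2)(-1) + (1)(-1) + (-1)(-1) = -2
A^3[2,2] = (2)(0) + (1)(-1) + (-1)(1) = -2
A^3[2,3] = (2)(1) + (1)(0) + (-1)(0) = 2
A^3[3,1] = (0)(-1) + (-1)(-1) + (-1)(-1) = 2
A^3[3,2] = (0)(0) + (-1)(-1) + (-1)(1) = 0
A^3[3,3] = (0)(1) + (-1)(0) + (-1)(0) = 0
A^3 = 
  [  0,  -2,   0]
  [ -2,  -2,   2]
  [  2,   0,   0]

A^4 = A^3·A:
A^4[1,1] = (0)(-1) + (-2)(-1) + (0)(-1) = 2
A^4[1,2] = (0)(0) + (-2)(-1) + (0)(1) = 2
A^4[1,3] = (0)(1) + (-2)(0) + (0)(0) = 0
A^4[2,1] = (-2)(-1) + (-2)(-1) + (2)(-1) = 2
A^4[2,2] = (-2)(0) + (-2)(-1) + (2)(1) = 4
A^4[2,3] = (-2)(1) + (-2)(0) + (2)(0) = -2
A^4[3,1] = (2)(-1) + (0)(-1) + (0)(-1) = -2
A^4[3,2] = (2)(0) + (0)(-1) + (0)(1) = 0
A^4[3,3] = (2)(1) + (0)(0) + (0)(0) = 2
A^4 = 
  [  2,   2,   0]
  [  2,   4,  -2]
  [ -2,   0,   2]

Therefore
A^4 = 
  [  2,   2,   0]
  [  2,   4,  -2]
  [ -2,   0,   2]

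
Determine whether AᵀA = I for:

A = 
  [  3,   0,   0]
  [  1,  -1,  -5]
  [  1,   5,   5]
No

AᵀA = 
  [ 11,   4,   0]
  [  4,  26,  30]
  [  0,  30,  50]
≠ I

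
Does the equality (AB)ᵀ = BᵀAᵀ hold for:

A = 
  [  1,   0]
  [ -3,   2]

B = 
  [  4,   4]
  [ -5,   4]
Yes

(AB)ᵀ = 
  [  4, -22]
  [  4,  -4]

BᵀAᵀ = 
  [  4, -22]
  [  4,  -4]

Both sides are equal — this is the standard identity (AB)ᵀ = BᵀAᵀ, which holds for all A, B.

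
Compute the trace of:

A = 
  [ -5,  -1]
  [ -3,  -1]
-6

tr(A) = -5 + -1 = -6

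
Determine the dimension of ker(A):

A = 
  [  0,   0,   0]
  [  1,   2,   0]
nullity(A) = 2

Row reduce:
Swap R1 ↔ R2
REF = 
  [  1,   2,   0]
  [  0,   0,   0]
Pivot columns: 1 → 1 pivot.
rank(A) = 1, so nullity(A) = 3 - 1 = 2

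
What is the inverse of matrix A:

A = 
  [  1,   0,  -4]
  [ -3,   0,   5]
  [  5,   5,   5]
det(A) = (1)·((0)(5) - (5)(5)) - (0)·((-3)(5) - (5)(5)) + (-4)·((-3)(5) - (0)(5))
  = (1)(-25) - (0)(-40) + (-4)(-15)
  = 35
det(A) = 35 ≠ 0, so A is invertible.

Cofactors Cᵢⱼ = (-1)ⁱ⁺ʲ·Mᵢⱼ:
C = 
  [-25,  40, -15]
  [-20,  25,  -5]
  [  0,   7,   0]

adj(A) = Cᵀ:
adj(A) = 
  [-25, -20,   0]
  [ 40,  25,   7]
  [-15,  -5,   0]

A⁻¹ = (1/35) · adj(A):
A⁻¹ = 
  [-5/7, -4/7,    0]
  [ 8/7,  5/7,  1/5]
  [-3/7, -1/7,    0]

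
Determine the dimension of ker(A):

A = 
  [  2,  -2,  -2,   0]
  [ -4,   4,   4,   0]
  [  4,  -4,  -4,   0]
nullity(A) = 3

Row reduce:
R2 → R2 + (2)·R1
R3 → R3 - (2)·R1
REF = 
  [  2,  -2,  -2,   0]
  [  0,   0,   0,   0]
  [  0,   0,   0,   0]
Pivot columns: 1 → 1 pivot.
rank(A) = 1, so nullity(A) = 4 - 1 = 3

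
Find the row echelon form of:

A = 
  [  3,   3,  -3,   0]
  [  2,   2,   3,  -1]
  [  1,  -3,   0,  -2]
Row operations:
R2 → R2 - (2/3)·R1
R3 → R3 - (1/3)·R1
Swap R2 ↔ R3

Resulting echelon form:
REF = 
  [  3,   3,  -3,   0]
  [  0,  -4,   1,  -2]
  [  0,   0,   5,  -1]

Rank = 3 (number of non-zero pivot rows).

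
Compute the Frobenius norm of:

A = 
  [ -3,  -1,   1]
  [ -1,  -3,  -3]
||A||_F = 5.477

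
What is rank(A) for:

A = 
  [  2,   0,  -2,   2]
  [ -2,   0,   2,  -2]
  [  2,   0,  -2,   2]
rank(A) = 1

Row reduce:
R2 → R2 + (1)·R1
R3 → R3 - (1)·R1
REF = 
  [  2,   0,  -2,   2]
  [  0,   0,   0,   0]
  [  0,   0,   0,   0]
Pivot columns: 1 → 1 pivot.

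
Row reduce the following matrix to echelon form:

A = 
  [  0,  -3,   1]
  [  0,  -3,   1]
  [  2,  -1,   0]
Row operations:
Swap R1 ↔ R3
R3 → R3 - (1)·R2

Resulting echelon form:
REF = 
  [  2,  -1,   0]
  [  0,  -3,   1]
  [  0,   0,   0]

Rank = 2 (number of non-zero pivot rows).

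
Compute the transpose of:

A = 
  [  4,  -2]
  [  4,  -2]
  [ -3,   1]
Aᵀ = 
  [  4,   4,  -3]
  [ -2,  -2,   1]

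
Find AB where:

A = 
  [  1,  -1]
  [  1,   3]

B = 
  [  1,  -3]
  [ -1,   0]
AB = 
  [  2,  -3]
  [ -2,  -3]

A is 2×2 and B is 2×2, so AB is 2×2. Each entry is (row of A)·(column of B):
AB[1,1] = (1)(1) + (-1)(-1) = 2
AB[1,2] = (1)(-3) + (-1)(0) = -3
AB[2,1] = (1)(1) + (3)(-1) = -2
AB[2,2] = (1)(-3) + (3)(0) = -3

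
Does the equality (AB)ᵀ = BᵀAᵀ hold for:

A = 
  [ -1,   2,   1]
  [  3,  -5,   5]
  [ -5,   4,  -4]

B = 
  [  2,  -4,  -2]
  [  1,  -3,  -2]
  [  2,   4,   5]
Yes

(AB)ᵀ = 
  [  2,  11, -14]
  [  2,  23,  -8]
  [  3,  29, -18]

BᵀAᵀ = 
  [  2,  11, -14]
  [  2,  23,  -8]
  [  3,  29, -18]

Both sides are equal — this is the standard identity (AB)ᵀ = BᵀAᵀ, which holds for all A, B.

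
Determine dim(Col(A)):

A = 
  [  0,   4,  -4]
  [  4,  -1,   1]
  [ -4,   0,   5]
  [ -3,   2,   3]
Row reduce:
Swap R1 ↔ R2
R3 → R3 + (1)·R1
R4 → R4 + (3/4)·R1
R3 → R3 + (1/4)·R2
R4 → R4 - (5/16)·R2
R4 → R4 - (1)·R3
REF = 
  [  4,  -1,   1]
  [  0,   4,  -4]
  [  0,   0,   5]
  [  0,   0,   0]
Pivot columns: 1, 2, 3 → 3 pivots.
dim(Col(A)) = number of pivot columns = 3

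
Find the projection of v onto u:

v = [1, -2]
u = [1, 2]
proj_u(v) = [-3/5, -6/5]

v·u = (1)(1) + (-2)(2) = -3
u·u = (1)² + (2)² = 5
proj_u(v) = (v·u / u·u) × u = (-3/5) × u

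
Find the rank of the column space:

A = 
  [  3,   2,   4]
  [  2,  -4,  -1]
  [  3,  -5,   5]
dim(Col(A)) = 3

Row reduce:
R2 → R2 - (2/3)·R1
R3 → R3 - (1)·R1
R3 → R3 - (21/16)·R2
REF = 
  [    3,     2,     4]
  [    0, -16/3, -11/3]
  [    0,     0, 93/16]
Pivot columns: 1, 2, 3 → 3 pivots.
dim(Col(A)) = number of pivot columns = 3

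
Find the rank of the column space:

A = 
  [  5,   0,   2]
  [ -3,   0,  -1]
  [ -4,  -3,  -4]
Row reduce:
R2 → R2 + (3/5)·R1
R3 → R3 + (4/5)·R1
Swap R2 ↔ R3
REF = 
  [    5,     0,     2]
  [    0,    -3, -12/5]
  [    0,     0,   1/5]
Pivot columns: 1, 2, 3 → 3 pivots.
dim(Col(A)) = number of pivot columns = 3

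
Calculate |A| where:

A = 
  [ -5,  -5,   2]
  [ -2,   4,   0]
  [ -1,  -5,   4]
-92

Cofactor expansion along row 1:
det(A) = (-5)·((4)(4) - (0)(-5)) - (-5)·((-2)(4) - (0)(-1)) + (2)·((-2)(-5) - (4)(-1))
  = (-5)(16) - (-5)(-8) + (2)(14)
  = -92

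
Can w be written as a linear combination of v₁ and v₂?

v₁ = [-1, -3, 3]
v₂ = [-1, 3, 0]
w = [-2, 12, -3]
Yes

Form the augmented matrix and row-reduce:
[v₁|v₂|w] = 
  [ -1,  -1,  -2]
  [ -3,   3,  12]
  [  3,   0,  -3]
R2 → R2 - (3)·R1
R3 → R3 + (3)·R1
R3 → R3 + (1/2)·R2
REF = 
  [ -1,  -1,  -2]
  [  0,   6,  18]
  [  0,   0,   0]

No row of the form [0 0 | nonzero], so the system is consistent. Back-substitution gives c₁ = -1, c₂ = 3: w = (-1)·v₁ + (3)·v₂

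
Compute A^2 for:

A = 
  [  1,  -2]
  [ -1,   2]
A² = A·A:
A²[1,1] = (1)(1) + (-2)(-1) = 3
A²[1,2] = (1)(-2) + (-2)(2) = -6
A²[2,1] = (-1)(1) + (2)(-1) = -3
A²[2,2] = (-1)(-2) + (2)(2) = 6
A² = 
  [  3,  -6]
  [ -3,   6]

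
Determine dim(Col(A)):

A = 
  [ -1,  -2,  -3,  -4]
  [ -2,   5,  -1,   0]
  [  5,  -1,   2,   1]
Row reduce:
R2 → R2 - (2)·R1
R3 → R3 + (5)·R1
R3 → R3 + (11/9)·R2
REF = 
  [   -1,    -2,    -3,    -4]
  [    0,     9,     5,     8]
  [    0,     0, -62/9, -83/9]
Pivot columns: 1, 2, 3 → 3 pivots.
dim(Col(A)) = number of pivot columns = 3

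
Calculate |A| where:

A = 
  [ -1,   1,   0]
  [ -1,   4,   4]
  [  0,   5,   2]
14

Cofactor expansion along row 1:
det(A) = (-1)·((4)(2) - (4)(5)) - (1)·((-1)(2) - (4)(0)) + (0)·((-1)(5) - (4)(0))
  = (-1)(-12) - (1)(-2) + (0)(-5)
  = 14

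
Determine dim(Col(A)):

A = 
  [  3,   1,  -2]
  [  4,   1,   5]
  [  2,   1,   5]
Row reduce:
R2 → R2 - (4/3)·R1
R3 → R3 - (2/3)·R1
R3 → R3 + (1)·R2
REF = 
  [   3,    1,   -2]
  [   0, -1/3, 23/3]
  [   0,    0,   14]
Pivot columns: 1, 2, 3 → 3 pivots.
dim(Col(A)) = number of pivot columns = 3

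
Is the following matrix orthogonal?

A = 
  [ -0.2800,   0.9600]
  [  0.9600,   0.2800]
Yes

AᵀA = 
  [  1,   0]
  [  0,   1]
≈ I (equal to I up to the 4-dp rounding of the entries)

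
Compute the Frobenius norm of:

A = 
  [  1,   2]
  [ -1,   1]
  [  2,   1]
||A||_F = 3.464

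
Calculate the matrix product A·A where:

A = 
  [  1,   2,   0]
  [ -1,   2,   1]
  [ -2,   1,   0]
A² = A·A:
A²[1,1] = (1)(1) + (2)(-1) + (0)(-2) = -1
A²[1,2] = (1)(2) + (2)(2) + (0)(1) = 6
A²[1,3] = (1)(0) + (2)(1) + (0)(0) = 2
A²[2,1] = (-1)(1) + (2)(-1) + (1)(-2) = -5
A²[2,2] = (-1)(2) + (2)(2) + (1)(1) = 3
A²[2,3] = (-1)(0) + (2)(1) + (1)(0) = 2
A²[3,1] = (-2)(1) + (1)(-1) + (0)(-2) = -3
A²[3,2] = (-2)(2) + (1)(2) + (0)(1) = -2
A²[3,3] = (-2)(0) + (1)(1) + (0)(0) = 1
A² = 
  [ -1,   6,   2]
  [ -5,   3,   2]
  [ -3,  -2,   1]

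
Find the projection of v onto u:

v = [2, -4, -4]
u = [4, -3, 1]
v·u = (2)(4) + (-4)(-3) + (-4)(1) = 16
u·u = (4)² + (-3)² + (1)² = 26
proj_u(v) = (v·u / u·u) × u = (16/26) × u = (8/13) × u

proj_u(v) = [32/13, -24/13, 8/13]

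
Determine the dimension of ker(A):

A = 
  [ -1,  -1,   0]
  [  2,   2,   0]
nullity(A) = 2

Row reduce:
R2 → R2 + (2)·R1
REF = 
  [ -1,  -1,   0]
  [  0,   0,   0]
Pivot columns: 1 → 1 pivot.
rank(A) = 1, so nullity(A) = 3 - 1 = 2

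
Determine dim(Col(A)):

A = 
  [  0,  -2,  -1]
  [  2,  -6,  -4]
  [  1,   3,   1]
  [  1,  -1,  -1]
Row reduce:
Swap R1 ↔ R2
R3 → R3 - (1/2)·R1
R4 → R4 - (1/2)·R1
R3 → R3 + (3)·R2
R4 → R4 + (1)·R2
REF = 
  [  2,  -6,  -4]
  [  0,  -2,  -1]
  [  0,   0,   0]
  [  0,   0,   0]
Pivot columns: 1, 2 → 2 pivots.
dim(Col(A)) = number of pivot columns = 2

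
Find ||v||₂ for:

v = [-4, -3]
5

||v||₂ = √((-4)² + (-3)²) = √25 = 5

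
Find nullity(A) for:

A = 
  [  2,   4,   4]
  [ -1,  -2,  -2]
nullity(A) = 2

Row reduce:
R2 → R2 + (1/2)·R1
REF = 
  [  2,   4,   4]
  [  0,   0,   0]
Pivot columns: 1 → 1 pivot.
rank(A) = 1, so nullity(A) = 3 - 1 = 2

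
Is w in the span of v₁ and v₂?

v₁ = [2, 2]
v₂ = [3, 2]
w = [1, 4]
Yes

Form the augmented matrix and row-reduce:
[v₁|v₂|w] = 
  [  2,   3,   1]
  [  2,   2,   4]
R2 → R2 - (1)·R1
REF = 
  [  2,   3,   1]
  [  0,  -1,   3]

No row of the form [0 0 | nonzero], so the system is consistent. Back-substitution gives c₁ = 5, c₂ = -3: w = (5)·v₁ + (-3)·v₂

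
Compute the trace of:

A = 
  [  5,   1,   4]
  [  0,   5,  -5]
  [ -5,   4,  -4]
6

tr(A) = 5 + 5 + -4 = 6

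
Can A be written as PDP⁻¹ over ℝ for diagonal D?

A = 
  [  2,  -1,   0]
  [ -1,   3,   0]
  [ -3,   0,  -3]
Yes

Characteristic polynomial: det(λI - A) = λ³ - 2λ² - 10λ + 15
Testing integer divisors of the constant term: p(-3) = 0, so (λ + 3) is a factor:
p(λ) = (λ + 3)(λ² - 5λ + 5)
λ² - 5λ + 5 = 0  ⇒  λ = (5 ± √((-5)² - 4·(5)))/2 = (5 ± √(5))/2
  = (5 + √5)/2,  (5 - √5)/2
Eigenvalues: -3, (5 + √5)/2, (5 - √5)/2  (≈ -3, 3.618, 1.382)
The two irrational eigenvalues are distinct (simple), so each has alg. mult. = geom. mult. = 1.
λ=-3: alg. mult. = 1, geom. mult. = 3 - rank(A - (-3)I) = 3 - 2 = 1
Sum of geometric multiplicities equals n, so A has n independent eigenvectors.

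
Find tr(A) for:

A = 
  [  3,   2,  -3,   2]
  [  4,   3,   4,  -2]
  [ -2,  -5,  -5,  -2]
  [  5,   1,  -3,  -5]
-4

tr(A) = 3 + 3 + -5 + -5 = -4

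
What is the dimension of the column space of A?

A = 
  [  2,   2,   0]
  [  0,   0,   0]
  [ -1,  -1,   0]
dim(Col(A)) = 1

Row reduce:
R3 → R3 + (1/2)·R1
REF = 
  [  2,   2,   0]
  [  0,   0,   0]
  [  0,   0,   0]
Pivot columns: 1 → 1 pivot.
dim(Col(A)) = number of pivot columns = 1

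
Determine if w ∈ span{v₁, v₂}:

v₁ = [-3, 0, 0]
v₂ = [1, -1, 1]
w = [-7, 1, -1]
Yes

Form the augmented matrix and row-reduce:
[v₁|v₂|w] = 
  [ -3,   1,  -7]
  [  0,  -1,   1]
  [  0,   1,  -1]
R3 → R3 + (1)·R2
REF = 
  [ -3,   1,  -7]
  [  0,  -1,   1]
  [  0,   0,   0]

No row of the form [0 0 | nonzero], so the system is consistent. Back-substitution gives c₁ = 2, c₂ = -1: w = (2)·v₁ + (-1)·v₂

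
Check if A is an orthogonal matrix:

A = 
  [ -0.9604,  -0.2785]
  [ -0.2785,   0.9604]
Yes

AᵀA = 
  [  0.9999,   0]
  [  0,   0.9999]
≈ I (equal to I up to the 4-dp rounding of the entries)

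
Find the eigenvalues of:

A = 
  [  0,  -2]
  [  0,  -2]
tr(A) = -2, det(A) = 0
Characteristic polynomial: λ² - tr(A)λ + det(A) = λ² + 2λ
λ² + 2λ = λ(λ + 2)

λ = 0, -2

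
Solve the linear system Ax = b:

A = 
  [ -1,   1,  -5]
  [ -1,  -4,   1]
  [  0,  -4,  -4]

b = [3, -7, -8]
x = [-1, 2, 0]

Row reduce the augmented matrix [A|b]:
R2 → R2 - (1)·R1
R3 → R3 - (4/5)·R2
REF = 
  [   -1,     1,    -5,     3]
  [    0,    -5,     6,   -10]
  [    0,     0, -44/5,     0]

Back-substitution:
x₃ = 0 / (-44/5) = 0
x₂ = (-10 - (6)(0)) / (-5) = 2
x₁ = (3 - (1)(2) - (-5)(0)) / (-1) = -1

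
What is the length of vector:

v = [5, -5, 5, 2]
8.888

||v||₂ = √((5)² + (-5)² + (5)² + (2)²) = √79 = 8.888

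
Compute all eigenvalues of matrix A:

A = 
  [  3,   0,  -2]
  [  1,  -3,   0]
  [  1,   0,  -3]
λ = -3, √7, -√7  (≈ -3, 2.646, -2.646)

Characteristic polynomial: det(λI - A) = λ³ + 3λ² - 7λ - 21
Testing integer divisors of the constant term: p(-3) = 0, so (λ + 3) is a factor:
p(λ) = (λ + 3)(λ² - 7)
λ² - 7 = 0  ⇒  λ = (0 ± √((0)² - 4·(-7)))/2 = (0 ± √(28))/2
  = √7,  -√7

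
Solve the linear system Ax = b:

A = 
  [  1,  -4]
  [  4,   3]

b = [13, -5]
x = [1, -3]

Row reduce the augmented matrix [A|b]:
R2 → R2 - (4)·R1
REF = 
  [  1,  -4,  13]
  [  0,  19, -57]

Back-substitution:
x₂ = (-57) / 19 = -3
x₁ = (13 - (-4)(-3)) / 1 = 1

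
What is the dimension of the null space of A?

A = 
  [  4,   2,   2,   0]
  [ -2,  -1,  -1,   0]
nullity(A) = 3

Row reduce:
R2 → R2 + (1/2)·R1
REF = 
  [  4,   2,   2,   0]
  [  0,   0,   0,   0]
Pivot columns: 1 → 1 pivot.
rank(A) = 1, so nullity(A) = 4 - 1 = 3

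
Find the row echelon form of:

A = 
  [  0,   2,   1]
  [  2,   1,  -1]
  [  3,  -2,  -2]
Row operations:
Swap R1 ↔ R2
R3 → R3 - (3/2)·R1
R3 → R3 + (7/4)·R2

Resulting echelon form:
REF = 
  [  2,   1,  -1]
  [  0,   2,   1]
  [  0,   0, 5/4]

Rank = 3 (number of non-zero pivot rows).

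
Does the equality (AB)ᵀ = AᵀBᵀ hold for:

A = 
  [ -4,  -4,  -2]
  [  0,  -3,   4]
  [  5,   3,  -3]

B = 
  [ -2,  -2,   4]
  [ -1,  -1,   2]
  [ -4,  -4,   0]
No

(AB)ᵀ = 
  [ 20, -13,  -1]
  [ 20, -13,  -1]
  [-24,  -6,  26]

AᵀBᵀ = 
  [ 28,  14,  16]
  [ 26,  13,  28]
  [-16,  -8,  -8]

The two matrices differ, so (AB)ᵀ ≠ AᵀBᵀ in general. The correct identity is (AB)ᵀ = BᵀAᵀ.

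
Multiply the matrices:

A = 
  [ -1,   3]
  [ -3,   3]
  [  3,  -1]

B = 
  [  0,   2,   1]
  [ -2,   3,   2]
AB = 
  [ -6,   7,   5]
  [ -6,   3,   3]
  [  2,   3,   1]

A is 3×2 and B is 2×3, so AB is 3×3. Each entry is (row of A)·(column of B):
AB[1,1] = (-1)(0) + (3)(-2) = -6
AB[1,2] = (-1)(2) + (3)(3) = 7
AB[1,3] = (-1)(1) + (3)(2) = 5
AB[2,1] = (-3)(0) + (3)(-2) = -6
AB[2,2] = (-3)(2) + (3)(3) = 3
AB[2,3] = (-3)(1) + (3)(2) = 3
AB[3,1] = (3)(0) + (-1)(-2) = 2
AB[3,2] = (3)(2) + (-1)(3) = 3
AB[3,3] = (3)(1) + (-1)(2) = 1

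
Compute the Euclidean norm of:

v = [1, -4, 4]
5.745

||v||₂ = √((1)² + (-4)² + (4)²) = √33 = 5.745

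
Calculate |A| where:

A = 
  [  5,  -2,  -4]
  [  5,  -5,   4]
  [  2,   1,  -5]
Cofactor expansion along row 1:
det(A) = (5)·((-5)(-5) - (4)(1)) - (-2)·((5)(-5) - (4)(2)) + (-4)·((5)(1) - (-5)(2))
  = (5)(21) - (-2)(-33) + (-4)(15)
  = -21

det(A) = -21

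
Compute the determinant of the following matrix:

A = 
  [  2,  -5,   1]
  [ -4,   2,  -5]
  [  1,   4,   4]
-17

Cofactor expansion along row 1:
det(A) = (2)·((2)(4) - (-5)(4)) - (-5)·((-4)(4) - (-5)(1)) + (1)·((-4)(4) - (2)(1))
  = (2)(28) - (-5)(-11) + (1)(-18)
  = -17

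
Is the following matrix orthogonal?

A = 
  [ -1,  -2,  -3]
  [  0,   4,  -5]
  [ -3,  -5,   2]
No

AᵀA = 
  [ 10,  17,  -3]
  [ 17,  45, -24]
  [ -3, -24,  38]
≠ I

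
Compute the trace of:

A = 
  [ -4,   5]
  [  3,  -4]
-8

tr(A) = -4 + -4 = -8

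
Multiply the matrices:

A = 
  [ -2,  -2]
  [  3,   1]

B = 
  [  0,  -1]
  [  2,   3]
AB = 
  [ -4,  -4]
  [  2,   0]

A is 2×2 and B is 2×2, so AB is 2×2. Each entry is (row of A)·(column of B):
AB[1,1] = (-2)(0) + (-2)(2) = -4
AB[1,2] = (-2)(-1) + (-2)(3) = -4
AB[2,1] = (3)(0) + (1)(2) = 2
AB[2,2] = (3)(-1) + (1)(3) = 0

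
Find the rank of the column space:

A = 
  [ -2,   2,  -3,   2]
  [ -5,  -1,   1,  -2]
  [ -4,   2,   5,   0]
Row reduce:
R2 → R2 - (5/2)·R1
R3 → R3 - (2)·R1
R3 → R3 - (1/3)·R2
REF = 
  [  -2,    2,   -3,    2]
  [   0,   -6, 17/2,   -7]
  [   0,    0, 49/6, -5/3]
Pivot columns: 1, 2, 3 → 3 pivots.
dim(Col(A)) = number of pivot columns = 3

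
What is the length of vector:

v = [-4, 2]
4.472

||v||₂ = √((-4)² + (2)²) = √20 = 4.472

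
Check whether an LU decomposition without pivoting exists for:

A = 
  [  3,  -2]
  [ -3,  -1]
Yes.
A[1,1] = 3 ≠ 0, so Gaussian elimination proceeds without a row swap: multiplier ℓ₂₁ = (-3)/(3) = -1, and U[2,2] = -1 - (-1)(-2) = -3.
L = 
  [  1,   0]
  [ -1,   1]
U = 
  [  3,  -2]
  [  0,  -3]
Check row 2 of LU: [(-1)(3), (-1)(-2) + (-3)] = [-3, -1] = row 2 of A ✓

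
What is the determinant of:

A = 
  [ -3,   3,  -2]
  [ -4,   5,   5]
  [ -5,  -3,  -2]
-188

Cofactor expansion along row 1:
det(A) = (-3)·((5)(-2) - (5)(-3)) - (3)·((-4)(-2) - (5)(-5)) + (-2)·((-4)(-3) - (5)(-5))
  = (-3)(5) - (3)(33) + (-2)(37)
  = -188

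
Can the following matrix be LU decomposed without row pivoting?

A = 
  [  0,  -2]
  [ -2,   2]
No.
A[1,1] = 0 but A[2,1] = -2 ≠ 0. Any LU with L unit lower triangular has (LU)[1,1] = U[1,1] and (LU)[2,1] = L[2,1]·U[1,1]; matching A forces U[1,1] = 0, which then forces (LU)[2,1] = 0 ≠ -2. A row swap (pivoting) is required.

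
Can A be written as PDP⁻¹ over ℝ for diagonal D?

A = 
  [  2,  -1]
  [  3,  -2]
Yes

tr(A) = 0, det(A) = -1
Characteristic polynomial: λ² - tr(A)λ + det(A) = λ² - 1
λ² - 1 = (λ + 1)(λ - 1)
Eigenvalues: 1, -1
λ=-1: alg. mult. = 1, geom. mult. = 2 - rank(A - (-1)I) = 2 - 1 = 1
λ=1: alg. mult. = 1, geom. mult. = 2 - rank(A - (1)I) = 2 - 1 = 1
Sum of geometric multiplicities equals n, so A has n independent eigenvectors.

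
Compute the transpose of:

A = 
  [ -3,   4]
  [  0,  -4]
Aᵀ = 
  [ -3,   0]
  [  4,  -4]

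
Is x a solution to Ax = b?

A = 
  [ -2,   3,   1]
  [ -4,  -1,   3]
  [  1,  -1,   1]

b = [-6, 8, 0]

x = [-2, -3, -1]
Yes

Ax = [-6, 8, 0] = b ✓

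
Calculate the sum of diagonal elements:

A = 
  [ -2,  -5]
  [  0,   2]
0

tr(A) = -2 + 2 = 0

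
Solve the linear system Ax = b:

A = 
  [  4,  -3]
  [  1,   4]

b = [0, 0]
x = [0, 0]

Row reduce the augmented matrix [A|b]:
R2 → R2 - (1/4)·R1
REF = 
  [   4,   -3,    0]
  [   0, 19/4,    0]

Back-substitution:
x₂ = 0 / (19/4) = 0
x₁ = (0 - (-3)(0)) / 4 = 0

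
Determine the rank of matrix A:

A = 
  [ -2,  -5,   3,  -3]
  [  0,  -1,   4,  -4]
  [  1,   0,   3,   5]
Row reduce:
R3 → R3 + (1/2)·R1
R3 → R3 - (5/2)·R2
REF = 
  [   -2,    -5,     3,    -3]
  [    0,    -1,     4,    -4]
  [    0,     0, -11/2,  27/2]
Pivot columns: 1, 2, 3 → 3 pivots.

rank(A) = 3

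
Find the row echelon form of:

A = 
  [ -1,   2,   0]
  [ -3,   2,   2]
Row operations:
R2 → R2 - (3)·R1

Resulting echelon form:
REF = 
  [ -1,   2,   0]
  [  0,  -4,   2]

Rank = 2 (number of non-zero pivot rows).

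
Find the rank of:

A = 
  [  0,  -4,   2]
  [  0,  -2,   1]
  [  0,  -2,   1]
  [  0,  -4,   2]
Row reduce:
R2 → R2 - (1/2)·R1
R3 → R3 - (1/2)·R1
R4 → R4 - (1)·R1
REF = 
  [  0,  -4,   2]
  [  0,   0,   0]
  [  0,   0,   0]
  [  0,   0,   0]
Pivot columns: 2 → 1 pivot.

rank(A) = 1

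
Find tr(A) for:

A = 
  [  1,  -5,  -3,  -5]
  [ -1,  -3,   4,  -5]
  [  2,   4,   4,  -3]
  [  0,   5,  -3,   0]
2

tr(A) = 1 + -3 + 4 + 0 = 2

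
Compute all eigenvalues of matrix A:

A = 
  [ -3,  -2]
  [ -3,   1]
λ = -1 + √10, -1 - √10  (≈ 2.162, -4.162)

tr(A) = -2, det(A) = -9
Characteristic polynomial: λ² - tr(A)λ + det(A) = λ² + 2λ - 9
λ² + 2λ - 9 = 0  ⇒  λ = (-2 ± √((2)² - 4·(-9)))/2 = (-2 ± √(40))/2
  = -1 + √10,  -1 - √10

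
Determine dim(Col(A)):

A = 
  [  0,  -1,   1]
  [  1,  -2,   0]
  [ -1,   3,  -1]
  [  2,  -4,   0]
Row reduce:
Swap R1 ↔ R2
R3 → R3 + (1)·R1
R4 → R4 - (2)·R1
R3 → R3 + (1)·R2
REF = 
  [  1,  -2,   0]
  [  0,  -1,   1]
  [  0,   0,   0]
  [  0,   0,   0]
Pivot columns: 1, 2 → 2 pivots.
dim(Col(A)) = number of pivot columns = 2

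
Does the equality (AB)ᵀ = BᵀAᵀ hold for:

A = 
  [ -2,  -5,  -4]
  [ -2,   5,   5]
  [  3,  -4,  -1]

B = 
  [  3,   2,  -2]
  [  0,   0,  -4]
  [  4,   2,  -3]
Yes

(AB)ᵀ = 
  [-22,  14,   5]
  [-12,   6,   4]
  [ 36, -31,  13]

BᵀAᵀ = 
  [-22,  14,   5]
  [-12,   6,   4]
  [ 36, -31,  13]

Both sides are equal — this is the standard identity (AB)ᵀ = BᵀAᵀ, which holds for all A, B.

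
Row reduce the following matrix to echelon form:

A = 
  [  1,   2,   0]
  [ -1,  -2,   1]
Row operations:
R2 → R2 + (1)·R1

Resulting echelon form:
REF = 
  [  1,   2,   0]
  [  0,   0,   1]

Rank = 2 (number of non-zero pivot rows).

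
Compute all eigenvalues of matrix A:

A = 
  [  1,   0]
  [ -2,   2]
tr(A) = 3, det(A) = 2
Characteristic polynomial: λ² - tr(A)λ + det(A) = λ² - 3λ + 2
λ² - 3λ + 2 = (λ - 1)(λ - 2)

λ = 2, 1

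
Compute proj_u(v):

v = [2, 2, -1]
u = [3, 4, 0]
v·u = (2)(3) + (2)(4) + (-1)(0) = 14
u·u = (3)² + (4)² + (0)² = 25
proj_u(v) = (v·u / u·u) × u = (14/25) × u

proj_u(v) = [42/25, 56/25, 0]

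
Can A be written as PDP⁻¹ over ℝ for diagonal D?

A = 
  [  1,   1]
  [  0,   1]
No

tr(A) = 2, det(A) = 1
Characteristic polynomial: λ² - tr(A)λ + det(A) = λ² - 2λ + 1
λ² - 2λ + 1 = (λ - 1)²
Eigenvalues: 1, 1
λ=1: alg. mult. = 2, geom. mult. = 2 - rank(A - (1)I) = 2 - 1 = 1
Sum of geometric multiplicities = 1 < n = 2, so there aren't enough independent eigenvectors.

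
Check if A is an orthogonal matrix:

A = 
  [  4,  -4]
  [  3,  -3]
No

AᵀA = 
  [ 25, -25]
  [-25,  25]
≠ I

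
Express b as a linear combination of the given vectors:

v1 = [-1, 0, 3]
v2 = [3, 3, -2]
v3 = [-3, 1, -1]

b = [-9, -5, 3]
c1 = 0, c2 = -2, c3 = 1

b = 0·v1 + -2·v2 + 1·v3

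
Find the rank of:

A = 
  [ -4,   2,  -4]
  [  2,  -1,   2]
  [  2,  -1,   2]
Row reduce:
R2 → R2 + (1/2)·R1
R3 → R3 + (1/2)·R1
REF = 
  [ -4,   2,  -4]
  [  0,   0,   0]
  [  0,   0,   0]
Pivot columns: 1 → 1 pivot.

rank(A) = 1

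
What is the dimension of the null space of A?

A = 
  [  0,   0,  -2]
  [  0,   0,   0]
nullity(A) = 2

Row reduce:
(no row operations needed)
REF = 
  [  0,   0,  -2]
  [  0,   0,   0]
Pivot columns: 3 → 1 pivot.
rank(A) = 1, so nullity(A) = 3 - 1 = 2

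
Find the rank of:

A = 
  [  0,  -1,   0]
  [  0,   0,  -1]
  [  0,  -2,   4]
Row reduce:
R3 → R3 - (2)·R1
R3 → R3 + (4)·R2
REF = 
  [  0,  -1,   0]
  [  0,   0,  -1]
  [  0,   0,   0]
Pivot columns: 2, 3 → 2 pivots.

rank(A) = 2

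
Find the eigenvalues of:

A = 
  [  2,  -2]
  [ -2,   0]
tr(A) = 2, det(A) = -4
Characteristic polynomial: λ² - tr(A)λ + det(A) = λ² - 2λ - 4
λ² - 2λ - 4 = 0  ⇒  λ = (2 ± √((-2)² - 4·(-4)))/2 = (2 ± √(20))/2
  = 1 + √5,  1 - √5

λ = 1 + √5, 1 - √5  (≈ 3.236, -1.236)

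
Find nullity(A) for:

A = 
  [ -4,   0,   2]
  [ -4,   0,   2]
nullity(A) = 2

Row reduce:
R2 → R2 - (1)·R1
REF = 
  [ -4,   0,   2]
  [  0,   0,   0]
Pivot columns: 1 → 1 pivot.
rank(A) = 1, so nullity(A) = 3 - 1 = 2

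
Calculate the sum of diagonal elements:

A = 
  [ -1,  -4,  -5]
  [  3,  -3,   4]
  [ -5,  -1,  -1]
-5

tr(A) = -1 + -3 + -1 = -5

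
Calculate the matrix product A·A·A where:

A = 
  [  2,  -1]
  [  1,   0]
A^3 = 
  [  4,  -3]
  [  3,  -2]

A² = A·A:
A²[1,1] = (2)(2) + (-1)(1) = 3
A²[1,2] = (2)(-1) + (-1)(0) = -2
A²[2,1] = (1)(2) + (0)(1) = 2
A²[2,2] = (1)(-1) + (0)(0) = -1
A² = 
  [  3,  -2]
  [  2,  -1]

A^3 = A^2·A:
A^3[1,1] = (3)(2) + (-2)(1) = 4
A^3[1,2] = (3)(-1) + (-2)(0) = -3
A^3[2,1] = (2)(2) + (-1)(1) = 3
A^3[2,2] = (2)(-1) + (-1)(0) = -2
A^3 = 
  [  4,  -3]
  [  3,  -2]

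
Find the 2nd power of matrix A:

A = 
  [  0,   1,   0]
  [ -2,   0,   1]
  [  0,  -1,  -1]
A² = A·A:
A²[1,1] = (0)(0) + (1)(-2) + (0)(0) = -2
A²[1,2] = (0)(1) + (1)(0) + (0)(-1) = 0
A²[1,3] = (0)(0) + (1)(1) + (0)(-1) = 1
A²[2,1] = (-2)(0) + (0)(-2) + (1)(0) = 0
A²[2,2] = (-2)(1) + (0)(0) + (1)(-1) = -3
A²[2,3] = (-2)(0) + (0)(1) + (1)(-1) = -1
A²[3,1] = (0)(0) + (-1)(-2) + (-1)(0) = 2
A²[3,2] = (0)(1) + (-1)(0) + (-1)(-1) = 1
A²[3,3] = (0)(0) + (-1)(1) + (-1)(-1) = 0
A² = 
  [ -2,   0,   1]
  [  0,  -3,  -1]
  [  2,   1,   0]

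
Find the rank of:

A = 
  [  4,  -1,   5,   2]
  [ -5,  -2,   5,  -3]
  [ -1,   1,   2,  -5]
rank(A) = 3

Row reduce:
R2 → R2 + (5/4)·R1
R3 → R3 + (1/4)·R1
R3 → R3 + (3/13)·R2
REF = 
  [     4,     -1,      5,      2]
  [     0,  -13/4,   45/4,   -1/2]
  [     0,      0,  76/13, -60/13]
Pivot columns: 1, 2, 3 → 3 pivots.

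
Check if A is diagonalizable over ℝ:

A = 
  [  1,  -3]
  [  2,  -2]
No

tr(A) = -1, det(A) = 4
Characteristic polynomial: λ² - tr(A)λ + det(A) = λ² + λ + 4
λ² + λ + 4 = 0  ⇒  λ = (-1 ± √((1)² - 4·(4)))/2 = (-1 ± √(-15))/2
  = (-1 + i√15)/2,  (-1 - i√15)/2
Eigenvalues: (-1 + i√15)/2, (-1 - i√15)/2  (≈ -0.5 + 1.936i, -0.5 - 1.936i)
Has complex eigenvalues (not diagonalizable over ℝ).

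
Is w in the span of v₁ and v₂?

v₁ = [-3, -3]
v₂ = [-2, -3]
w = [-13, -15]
Yes

Form the augmented matrix and row-reduce:
[v₁|v₂|w] = 
  [ -3,  -2, -13]
  [ -3,  -3, -15]
R2 → R2 - (1)·R1
REF = 
  [ -3,  -2, -13]
  [  0,  -1,  -2]

No row of the form [0 0 | nonzero], so the system is consistent. Back-substitution gives c₁ = 3, c₂ = 2: w = (3)·v₁ + (2)·v₂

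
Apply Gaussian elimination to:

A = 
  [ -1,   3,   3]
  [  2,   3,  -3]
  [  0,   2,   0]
Row operations:
R2 → R2 + (2)·R1
R3 → R3 - (2/9)·R2

Resulting echelon form:
REF = 
  [  -1,    3,    3]
  [   0,    9,    3]
  [   0,    0, -2/3]

Rank = 3 (number of non-zero pivot rows).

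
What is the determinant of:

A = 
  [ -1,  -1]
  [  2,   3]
-1

For a 2×2 matrix, det = ad - bc = (-1)(3) - (-1)(2) = -1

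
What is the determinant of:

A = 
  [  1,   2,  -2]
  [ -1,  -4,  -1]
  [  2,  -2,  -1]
Cofactor expansion along row 1:
det(A) = (1)·((-4)(-1) - (-1)(-2)) - (2)·((-1)(-1) - (-1)(2)) + (-2)·((-1)(-2) - (-4)(2))
  = (1)(2) - (2)(3) + (-2)(10)
  = -24

det(A) = -24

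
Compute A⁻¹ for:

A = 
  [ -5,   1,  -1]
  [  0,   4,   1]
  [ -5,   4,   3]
det(A) = (-5)·((4)(3) - (1)(4)) - (1)·((0)(3) - (1)(-5)) + (-1)·((0)(4) - (4)(-5))
  = (-5)(8) - (1)(5) + (-1)(20)
  = -65
det(A) = -65 ≠ 0, so A is invertible.

Cofactors Cᵢⱼ = (-1)ⁱ⁺ʲ·Mᵢⱼ:
C = 
  [  8,  -5,  20]
  [ -7, -20,  15]
  [  5,   5, -20]

adj(A) = Cᵀ:
adj(A) = 
  [  8,  -7,   5]
  [ -5, -20,   5]
  [ 20,  15, -20]

A⁻¹ = (-1/65) · adj(A):
A⁻¹ = 
  [-8/65,  7/65, -1/13]
  [ 1/13,  4/13, -1/13]
  [-4/13, -3/13,  4/13]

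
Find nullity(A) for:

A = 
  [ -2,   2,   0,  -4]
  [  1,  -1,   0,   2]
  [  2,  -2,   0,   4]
nullity(A) = 3

Row reduce:
R2 → R2 + (1/2)·R1
R3 → R3 + (1)·R1
REF = 
  [ -2,   2,   0,  -4]
  [  0,   0,   0,   0]
  [  0,   0,   0,   0]
Pivot columns: 1 → 1 pivot.
rank(A) = 1, so nullity(A) = 4 - 1 = 3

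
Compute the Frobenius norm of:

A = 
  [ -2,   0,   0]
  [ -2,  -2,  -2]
||A||_F = 4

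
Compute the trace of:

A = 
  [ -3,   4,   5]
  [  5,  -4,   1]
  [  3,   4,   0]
-7

tr(A) = -3 + -4 + 0 = -7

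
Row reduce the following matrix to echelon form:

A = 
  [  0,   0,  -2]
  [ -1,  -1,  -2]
Row operations:
Swap R1 ↔ R2

Resulting echelon form:
REF = 
  [ -1,  -1,  -2]
  [  0,   0,  -2]

Rank = 2 (number of non-zero pivot rows).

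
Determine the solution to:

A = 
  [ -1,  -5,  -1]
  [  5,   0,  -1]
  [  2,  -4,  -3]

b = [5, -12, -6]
x = [-2, -1, 2]

Row reduce the augmented matrix [A|b]:
R2 → R2 + (5)·R1
R3 → R3 + (2)·R1
R3 → R3 - (14/25)·R2
REF = 
  [    -1,     -5,     -1,      5]
  [     0,    -25,     -6,     13]
  [     0,      0, -41/25, -82/25]

Back-substitution:
x₃ = (-82/25) / (-41/25) = 2
x₂ = (13 - (-6)(2)) / (-25) = -1
x₁ = (5 - (-5)(-1) - (-1)(2)) / (-1) = -2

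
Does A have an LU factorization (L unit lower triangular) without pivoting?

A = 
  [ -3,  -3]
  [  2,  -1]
Yes.
A[1,1] = -3 ≠ 0, so Gaussian elimination proceeds without a row swap: multiplier ℓ₂₁ = (2)/(-3) = -2/3, and U[2,2] = -1 - (-2/3)(-3) = -3.
L = 
  [   1,    0]
  [-2/3,    1]
U = 
  [ -3,  -3]
  [  0,  -3]
Check row 2 of LU: [(-2/3)(-3), (-2/3)(-3) + (-3)] = [2, -1] = row 2 of A ✓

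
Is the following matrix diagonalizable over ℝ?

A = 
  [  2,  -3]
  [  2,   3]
No

tr(A) = 5, det(A) = 12
Characteristic polynomial: λ² - tr(A)λ + det(A) = λ² - 5λ + 12
λ² - 5λ + 12 = 0  ⇒  λ = (5 ± √((-5)² - 4·(12)))/2 = (5 ± √(-23))/2
  = (5 + i√23)/2,  (5 - i√23)/2
Eigenvalues: (5 + i√23)/2, (5 - i√23)/2  (≈ 2.5 + 2.398i, 2.5 - 2.398i)
Has complex eigenvalues (not diagonalizable over ℝ).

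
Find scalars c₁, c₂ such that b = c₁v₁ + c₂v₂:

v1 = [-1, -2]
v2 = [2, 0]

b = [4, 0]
c1 = 0, c2 = 2

b = 0·v1 + 2·v2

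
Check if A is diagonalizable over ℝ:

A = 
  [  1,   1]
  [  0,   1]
No

tr(A) = 2, det(A) = 1
Characteristic polynomial: λ² - tr(A)λ + det(A) = λ² - 2λ + 1
λ² - 2λ + 1 = (λ - 1)²
Eigenvalues: 1, 1
λ=1: alg. mult. = 2, geom. mult. = 2 - rank(A - (1)I) = 2 - 1 = 1
Sum of geometric multiplicities = 1 < n = 2, so there aren't enough independent eigenvectors.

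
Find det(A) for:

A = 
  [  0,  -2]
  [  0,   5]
0

For a 2×2 matrix, det = ad - bc = (0)(5) - (-2)(0) = 0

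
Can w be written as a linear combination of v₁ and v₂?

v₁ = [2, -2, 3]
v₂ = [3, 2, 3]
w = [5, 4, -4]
No

Form the augmented matrix and row-reduce:
[v₁|v₂|w] = 
  [  2,   3,   5]
  [ -2,   2,   4]
  [  3,   3,  -4]
R2 → R2 + (1)·R1
R3 → R3 - (3/2)·R1
R3 → R3 + (3/10)·R2
REF = 
  [    2,     3,     5]
  [    0,     5,     9]
  [    0,     0, -44/5]

Row 3 reads [0 0 | -44/5], i.e. 0 = -44/5, so the system is inconsistent and w ∉ span{v₁, v₂}.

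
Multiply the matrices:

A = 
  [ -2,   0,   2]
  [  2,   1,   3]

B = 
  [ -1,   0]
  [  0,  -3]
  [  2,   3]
AB = 
  [  6,   6]
  [  4,   6]

A is 2×3 and B is 3×2, so AB is 2×2. Each entry is (row of A)·(column of B):
AB[1,1] = (-2)(-1) + (0)(0) + (2)(2) = 6
AB[1,2] = (-2)(0) + (0)(-3) + (2)(3) = 6
AB[2,1] = (2)(-1) + (1)(0) + (3)(2) = 4
AB[2,2] = (2)(0) + (1)(-3) + (3)(3) = 6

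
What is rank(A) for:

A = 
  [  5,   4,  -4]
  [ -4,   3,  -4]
Row reduce:
R2 → R2 + (4/5)·R1
REF = 
  [    5,     4,    -4]
  [    0,  31/5, -36/5]
Pivot columns: 1, 2 → 2 pivots.

rank(A) = 2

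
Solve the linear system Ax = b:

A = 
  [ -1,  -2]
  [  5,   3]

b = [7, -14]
Row reduce the augmented matrix [A|b]:
R2 → R2 + (5)·R1
REF = 
  [ -1,  -2,   7]
  [  0,  -7,  21]

Back-substitution:
x₂ = 21 / (-7) = -3
x₁ = (7 - (-2)(-3)) / (-1) = -1

x = [-1, -3]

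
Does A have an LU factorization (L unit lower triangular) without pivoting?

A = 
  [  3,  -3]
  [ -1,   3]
Yes.
A[1,1] = 3 ≠ 0, so Gaussian elimination proceeds without a row swap: multiplier ℓ₂₁ = (-1)/(3) = -1/3, and U[2,2] = 3 - (-1/3)(-3) = 2.
L = 
  [   1,    0]
  [-1/3,    1]
U = 
  [  3,  -3]
  [  0,   2]
Check row 2 of LU: [(-1/3)(3), (-1/3)(-3) + 2] = [-1, 3] = row 2 of A ✓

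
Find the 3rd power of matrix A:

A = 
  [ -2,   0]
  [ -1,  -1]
A^3 = 
  [ -8,   0]
  [ -7,  -1]

A² = A·A:
A²[1,1] = (-2)(-2) + (0)(-1) = 4
A²[1,2] = (-2)(0) + (0)(-1) = 0
A²[2,1] = (-1)(-2) + (-1)(-1) = 3
A²[2,2] = (-1)(0) + (-1)(-1) = 1
A² = 
  [  4,   0]
  [  3,   1]

A^3 = A^2·A:
A^3[1,1] = (4)(-2) + (0)(-1) = -8
A^3[1,2] = (4)(0) + (0)(-1) = 0
A^3[2,1] = (3)(-2) + (1)(-1) = -7
A^3[2,2] = (3)(0) + (1)(-1) = -1
A^3 = 
  [ -8,   0]
  [ -7,  -1]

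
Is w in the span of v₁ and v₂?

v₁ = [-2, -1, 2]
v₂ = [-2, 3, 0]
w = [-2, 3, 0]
Yes

Form the augmented matrix and row-reduce:
[v₁|v₂|w] = 
  [ -2,  -2,  -2]
  [ -1,   3,   3]
  [  2,   0,   0]
R2 → R2 - (1/2)·R1
R3 → R3 + (1)·R1
R3 → R3 + (1/2)·R2
REF = 
  [ -2,  -2,  -2]
  [  0,   4,   4]
  [  0,   0,   0]

No row of the form [0 0 | nonzero], so the system is consistent. Back-substitution gives c₁ = 0, c₂ = 1: w = (0)·v₁ + (1)·v₂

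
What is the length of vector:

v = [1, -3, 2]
3.742

||v||₂ = √((1)² + (-3)² + (2)²) = √14 = 3.742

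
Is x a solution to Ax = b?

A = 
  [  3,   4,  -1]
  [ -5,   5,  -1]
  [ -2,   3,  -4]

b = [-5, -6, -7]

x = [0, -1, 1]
Yes

Ax = [-5, -6, -7] = b ✓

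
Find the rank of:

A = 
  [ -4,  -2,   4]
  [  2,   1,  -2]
rank(A) = 1

Row reduce:
R2 → R2 + (1/2)·R1
REF = 
  [ -4,  -2,   4]
  [  0,   0,   0]
Pivot columns: 1 → 1 pivot.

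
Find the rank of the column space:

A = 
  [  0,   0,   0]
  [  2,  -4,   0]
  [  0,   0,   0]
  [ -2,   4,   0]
Row reduce:
Swap R1 ↔ R2
R4 → R4 + (1)·R1
REF = 
  [  2,  -4,   0]
  [  0,   0,   0]
  [  0,   0,   0]
  [  0,   0,   0]
Pivot columns: 1 → 1 pivot.
dim(Col(A)) = number of pivot columns = 1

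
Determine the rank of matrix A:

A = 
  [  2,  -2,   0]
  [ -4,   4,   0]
Row reduce:
R2 → R2 + (2)·R1
REF = 
  [  2,  -2,   0]
  [  0,   0,   0]
Pivot columns: 1 → 1 pivot.

rank(A) = 1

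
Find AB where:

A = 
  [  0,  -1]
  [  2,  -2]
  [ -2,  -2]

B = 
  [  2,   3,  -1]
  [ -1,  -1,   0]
AB = 
  [  1,   1,   0]
  [  6,   8,  -2]
  [ -2,  -4,   2]

A is 3×2 and B is 2×3, so AB is 3×3. Each entry is (row of A)·(column of B):
AB[1,1] = (0)(2) + (-1)(-1) = 1
AB[1,2] = (0)(3) + (-1)(-1) = 1
AB[1,3] = (0)(-1) + (-1)(0) = 0
AB[2,1] = (2)(2) + (-2)(-1) = 6
AB[2,2] = (2)(3) + (-2)(-1) = 8
AB[2,3] = (2)(-1) + (-2)(0) = -2
AB[3,1] = (-2)(2) + (-2)(-1) = -2
AB[3,2] = (-2)(3) + (-2)(-1) = -4
AB[3,3] = (-2)(-1) + (-2)(0) = 2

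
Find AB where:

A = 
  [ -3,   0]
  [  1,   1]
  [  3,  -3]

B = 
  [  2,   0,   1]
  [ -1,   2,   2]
AB = 
  [ -6,   0,  -3]
  [  1,   2,   3]
  [  9,  -6,  -3]

A is 3×2 and B is 2×3, so AB is 3×3. Each entry is (row of A)·(column of B):
AB[1,1] = (-3)(2) + (0)(-1) = -6
AB[1,2] = (-3)(0) + (0)(2) = 0
AB[1,3] = (-3)(1) + (0)(2) = -3
AB[2,1] = (1)(2) + (1)(-1) = 1
AB[2,2] = (1)(0) + (1)(2) = 2
AB[2,3] = (1)(1) + (1)(2) = 3
AB[3,1] = (3)(2) + (-3)(-1) = 9
AB[3,2] = (3)(0) + (-3)(2) = -6
AB[3,3] = (3)(1) + (-3)(2) = -3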